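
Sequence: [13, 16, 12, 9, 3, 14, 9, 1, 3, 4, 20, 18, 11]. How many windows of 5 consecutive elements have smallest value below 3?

5

(13, 16, 12, 9, 3) → min 3
(16, 12, 9, 3, 14) → min 3
(12, 9, 3, 14, 9) → min 3
(9, 3, 14, 9, 1) → min 1  < 3 ✓
(3, 14, 9, 1, 3) → min 1  < 3 ✓
(14, 9, 1, 3, 4) → min 1  < 3 ✓
(9, 1, 3, 4, 20) → min 1  < 3 ✓
(1, 3, 4, 20, 18) → min 1  < 3 ✓
(3, 4, 20, 18, 11) → min 3
5 windows satisfy the condition.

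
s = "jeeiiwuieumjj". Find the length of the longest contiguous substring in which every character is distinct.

5

[j] len 1
[j, e] len 2
[e] len 1
[e, i] len 2
[i] len 1
[i, w] len 2
[i, w, u] len 3
[w, u, i] len 3
[w, u, i, e] len 4
[i, e, u] len 3
[i, e, u, m] len 4
[i, e, u, m, j] len 5
[j] len 1
Longest all-distinct length: 5.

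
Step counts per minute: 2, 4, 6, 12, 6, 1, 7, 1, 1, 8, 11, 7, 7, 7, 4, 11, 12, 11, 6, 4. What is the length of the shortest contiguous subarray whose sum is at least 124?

19

add 2: running sum 2 < 124
add 4: running sum 6 < 124
add 6: running sum 12 < 124
add 12: running sum 24 < 124
add 6: running sum 30 < 124
add 1: running sum 31 < 124
add 7: running sum 38 < 124
add 1: running sum 39 < 124
add 1: running sum 40 < 124
add 8: running sum 48 < 124
add 11: running sum 59 < 124
add 7: running sum 66 < 124
add 7: running sum 73 < 124
add 7: running sum 80 < 124
add 4: running sum 84 < 124
add 11: running sum 95 < 124
add 12: running sum 107 < 124
add 11: running sum 118 < 124
end 18: [2, 4, 6, 12, 6, 1, 7, 1, 1, 8, 11, 7, 7, 7, 4, 11, 12, 11, 6] sum 124, len 19
end 19: [4, 6, 12, 6, 1, 7, 1, 1, 8, 11, 7, 7, 7, 4, 11, 12, 11, 6, 4] sum 126, len 19
Shortest qualifying length: 19.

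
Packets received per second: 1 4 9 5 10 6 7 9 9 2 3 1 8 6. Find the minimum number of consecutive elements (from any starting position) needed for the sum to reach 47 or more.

add 1: running sum 1 < 47
add 4: running sum 5 < 47
add 9: running sum 14 < 47
add 5: running sum 19 < 47
add 10: running sum 29 < 47
add 6: running sum 35 < 47
add 7: running sum 42 < 47
end 7: [4, 9, 5, 10, 6, 7, 9] sum 50, len 7
end 8: [9, 5, 10, 6, 7, 9, 9] sum 55, len 7
end 9: [5, 10, 6, 7, 9, 9, 2] sum 48, len 7
end 10: [5, 10, 6, 7, 9, 9, 2, 3] sum 51, len 8
end 11: [10, 6, 7, 9, 9, 2, 3, 1] sum 47, len 8
end 12: [10, 6, 7, 9, 9, 2, 3, 1, 8] sum 55, len 9
end 13: [6, 7, 9, 9, 2, 3, 1, 8, 6] sum 51, len 9
Shortest qualifying length: 7.

7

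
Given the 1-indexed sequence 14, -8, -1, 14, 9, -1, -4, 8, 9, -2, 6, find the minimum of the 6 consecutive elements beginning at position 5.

Elements at indices 5..10: 9, -1, -4, 8, 9, -2
min(9, -1, -4, 8, 9, -2) = -4

-4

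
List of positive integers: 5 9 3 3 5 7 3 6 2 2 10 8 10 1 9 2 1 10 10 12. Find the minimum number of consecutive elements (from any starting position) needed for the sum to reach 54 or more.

8

Extend right; whenever the sum reaches 54, record the length and shrink from the left:
add 5: running sum 5 < 54
add 9: running sum 14 < 54
add 3: running sum 17 < 54
add 3: running sum 20 < 54
add 5: running sum 25 < 54
add 7: running sum 32 < 54
add 3: running sum 35 < 54
add 6: running sum 41 < 54
add 2: running sum 43 < 54
add 2: running sum 45 < 54
add 10: shortest ending here [5, 9, 3, 3, 5, 7, 3, 6, 2, 2, 10] sum 55, len 11
add 8: shortest ending here [9, 3, 3, 5, 7, 3, 6, 2, 2, 10, 8] sum 58, len 11
add 10: shortest ending here [3, 5, 7, 3, 6, 2, 2, 10, 8, 10] sum 56, len 10
add 1: shortest ending here [5, 7, 3, 6, 2, 2, 10, 8, 10, 1] sum 54, len 10
add 9: shortest ending here [7, 3, 6, 2, 2, 10, 8, 10, 1, 9] sum 58, len 10
add 2: shortest ending here [7, 3, 6, 2, 2, 10, 8, 10, 1, 9, 2] sum 60, len 11
add 1: shortest ending here [3, 6, 2, 2, 10, 8, 10, 1, 9, 2, 1] sum 54, len 11
add 10: shortest ending here [2, 2, 10, 8, 10, 1, 9, 2, 1, 10] sum 55, len 10
add 10: shortest ending here [10, 8, 10, 1, 9, 2, 1, 10, 10] sum 61, len 9
add 12: shortest ending here [10, 1, 9, 2, 1, 10, 10, 12] sum 55, len 8
Shortest qualifying length: 8.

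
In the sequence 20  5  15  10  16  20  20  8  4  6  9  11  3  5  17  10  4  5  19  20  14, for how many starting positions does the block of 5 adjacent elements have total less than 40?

4

(20, 5, 15, 10, 16) → sum 66
(5, 15, 10, 16, 20) → sum 66
(15, 10, 16, 20, 20) → sum 81
(10, 16, 20, 20, 8) → sum 74
(16, 20, 20, 8, 4) → sum 68
(20, 20, 8, 4, 6) → sum 58
(20, 8, 4, 6, 9) → sum 47
(8, 4, 6, 9, 11) → sum 38  < 40 ✓
(4, 6, 9, 11, 3) → sum 33  < 40 ✓
(6, 9, 11, 3, 5) → sum 34  < 40 ✓
(9, 11, 3, 5, 17) → sum 45
(11, 3, 5, 17, 10) → sum 46
(3, 5, 17, 10, 4) → sum 39  < 40 ✓
(5, 17, 10, 4, 5) → sum 41
(17, 10, 4, 5, 19) → sum 55
(10, 4, 5, 19, 20) → sum 58
(4, 5, 19, 20, 14) → sum 62
4 windows satisfy the condition.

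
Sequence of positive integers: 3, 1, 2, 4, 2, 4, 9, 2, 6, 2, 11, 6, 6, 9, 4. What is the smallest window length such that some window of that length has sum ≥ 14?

2

add 3: running sum 3 < 14
add 1: running sum 4 < 14
add 2: running sum 6 < 14
add 4: running sum 10 < 14
add 2: running sum 12 < 14
add 4: shortest ending here [3, 1, 2, 4, 2, 4] sum 16, len 6
add 9: shortest ending here [2, 4, 9] sum 15, len 3
add 2: shortest ending here [4, 9, 2] sum 15, len 3
add 6: shortest ending here [9, 2, 6] sum 17, len 3
add 2: shortest ending here [9, 2, 6, 2] sum 19, len 4
add 11: shortest ending here [6, 2, 11] sum 19, len 3
add 6: shortest ending here [11, 6] sum 17, len 2
add 6: shortest ending here [11, 6, 6] sum 23, len 3
add 9: shortest ending here [6, 9] sum 15, len 2
add 4: shortest ending here [6, 9, 4] sum 19, len 3
Shortest qualifying length: 2.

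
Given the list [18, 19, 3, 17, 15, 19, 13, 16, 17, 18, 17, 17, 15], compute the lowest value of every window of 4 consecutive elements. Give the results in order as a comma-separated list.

3, 3, 3, 13, 13, 13, 13, 16, 17, 15

Sliding a size-4 window across the 13 values:
18 19 3 17 → min 3
19 3 17 15 → min 3
3 17 15 19 → min 3
17 15 19 13 → min 13
15 19 13 16 → min 13
19 13 16 17 → min 13
13 16 17 18 → min 13
16 17 18 17 → min 16
17 18 17 17 → min 17
18 17 17 15 → min 15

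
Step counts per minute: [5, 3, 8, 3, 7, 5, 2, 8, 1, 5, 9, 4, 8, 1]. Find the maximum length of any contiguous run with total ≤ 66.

13

[5] sum 5 len 1
[5, 3] sum 8 len 2
[5, 3, 8] sum 16 len 3
[5, 3, 8, 3] sum 19 len 4
[5, 3, 8, 3, 7] sum 26 len 5
[5, 3, 8, 3, 7, 5] sum 31 len 6
[5, 3, 8, 3, 7, 5, 2] sum 33 len 7
[5, 3, 8, 3, 7, 5, 2, 8] sum 41 len 8
[5, 3, 8, 3, 7, 5, 2, 8, 1] sum 42 len 9
[5, 3, 8, 3, 7, 5, 2, 8, 1, 5] sum 47 len 10
[5, 3, 8, 3, 7, 5, 2, 8, 1, 5, 9] sum 56 len 11
[5, 3, 8, 3, 7, 5, 2, 8, 1, 5, 9, 4] sum 60 len 12
[3, 8, 3, 7, 5, 2, 8, 1, 5, 9, 4, 8] sum 63 len 12
[3, 8, 3, 7, 5, 2, 8, 1, 5, 9, 4, 8, 1] sum 64 len 13
Longest length seen: 13.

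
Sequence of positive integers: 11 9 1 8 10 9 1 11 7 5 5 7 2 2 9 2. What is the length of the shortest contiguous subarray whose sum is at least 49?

7

add 11: running sum 11 < 49
add 9: running sum 20 < 49
add 1: running sum 21 < 49
add 8: running sum 29 < 49
add 10: running sum 39 < 49
add 9: running sum 48 < 49
end 6: [11, 9, 1, 8, 10, 9, 1] sum 49, len 7
end 7: [9, 1, 8, 10, 9, 1, 11] sum 49, len 7
end 8: [9, 1, 8, 10, 9, 1, 11, 7] sum 56, len 8
end 9: [8, 10, 9, 1, 11, 7, 5] sum 51, len 7
end 10: [8, 10, 9, 1, 11, 7, 5, 5] sum 56, len 8
end 11: [10, 9, 1, 11, 7, 5, 5, 7] sum 55, len 8
end 12: [10, 9, 1, 11, 7, 5, 5, 7, 2] sum 57, len 9
end 13: [9, 1, 11, 7, 5, 5, 7, 2, 2] sum 49, len 9
end 14: [1, 11, 7, 5, 5, 7, 2, 2, 9] sum 49, len 9
end 15: [11, 7, 5, 5, 7, 2, 2, 9, 2] sum 50, len 9
Shortest qualifying length: 7.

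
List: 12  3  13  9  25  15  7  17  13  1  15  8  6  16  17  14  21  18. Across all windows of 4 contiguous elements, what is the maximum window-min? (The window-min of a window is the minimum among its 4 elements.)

[12, 3, 13, 9] → min 3
[3, 13, 9, 25] → min 3
[13, 9, 25, 15] → min 9
[9, 25, 15, 7] → min 7
[25, 15, 7, 17] → min 7
[15, 7, 17, 13] → min 7
[7, 17, 13, 1] → min 1
[17, 13, 1, 15] → min 1
[13, 1, 15, 8] → min 1
[1, 15, 8, 6] → min 1
[15, 8, 6, 16] → min 6
[8, 6, 16, 17] → min 6
[6, 16, 17, 14] → min 6
[16, 17, 14, 21] → min 14
[17, 14, 21, 18] → min 14
Maximum of these is 14.

14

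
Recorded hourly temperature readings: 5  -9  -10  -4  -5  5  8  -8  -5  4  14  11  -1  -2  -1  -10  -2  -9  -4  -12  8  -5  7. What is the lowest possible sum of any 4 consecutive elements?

Window sums for each of the 20 positions:
5 -9 -10 -4 → sum -18
-9 -10 -4 -5 → sum -28
-10 -4 -5 5 → sum -14
-4 -5 5 8 → sum 4
-5 5 8 -8 → sum 0
5 8 -8 -5 → sum 0
8 -8 -5 4 → sum -1
-8 -5 4 14 → sum 5
-5 4 14 11 → sum 24
4 14 11 -1 → sum 28
14 11 -1 -2 → sum 22
11 -1 -2 -1 → sum 7
-1 -2 -1 -10 → sum -14
-2 -1 -10 -2 → sum -15
-1 -10 -2 -9 → sum -22
-10 -2 -9 -4 → sum -25
-2 -9 -4 -12 → sum -27
-9 -4 -12 8 → sum -17
-4 -12 8 -5 → sum -13
-12 8 -5 7 → sum -2
Lowest of these is -28.

-28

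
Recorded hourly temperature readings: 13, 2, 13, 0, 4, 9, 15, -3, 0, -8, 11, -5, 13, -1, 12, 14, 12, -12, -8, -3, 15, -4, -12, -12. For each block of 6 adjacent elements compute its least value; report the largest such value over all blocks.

0

13 2 13 0 4 9 → min 0
2 13 0 4 9 15 → min 0
13 0 4 9 15 -3 → min -3
0 4 9 15 -3 0 → min -3
4 9 15 -3 0 -8 → min -8
9 15 -3 0 -8 11 → min -8
15 -3 0 -8 11 -5 → min -8
-3 0 -8 11 -5 13 → min -8
0 -8 11 -5 13 -1 → min -8
-8 11 -5 13 -1 12 → min -8
11 -5 13 -1 12 14 → min -5
-5 13 -1 12 14 12 → min -5
13 -1 12 14 12 -12 → min -12
-1 12 14 12 -12 -8 → min -12
12 14 12 -12 -8 -3 → min -12
14 12 -12 -8 -3 15 → min -12
12 -12 -8 -3 15 -4 → min -12
-12 -8 -3 15 -4 -12 → min -12
-8 -3 15 -4 -12 -12 → min -12
Largest of these is 0.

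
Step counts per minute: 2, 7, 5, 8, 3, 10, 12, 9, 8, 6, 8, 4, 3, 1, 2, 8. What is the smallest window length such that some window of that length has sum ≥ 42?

add 2: running sum 2 < 42
add 7: running sum 9 < 42
add 5: running sum 14 < 42
add 8: running sum 22 < 42
add 3: running sum 25 < 42
add 10: running sum 35 < 42
add 12: shortest ending here [7, 5, 8, 3, 10, 12] sum 45, len 6
add 9: shortest ending here [8, 3, 10, 12, 9] sum 42, len 5
add 8: shortest ending here [3, 10, 12, 9, 8] sum 42, len 5
add 6: shortest ending here [10, 12, 9, 8, 6] sum 45, len 5
add 8: shortest ending here [12, 9, 8, 6, 8] sum 43, len 5
add 4: shortest ending here [12, 9, 8, 6, 8, 4] sum 47, len 6
add 3: shortest ending here [12, 9, 8, 6, 8, 4, 3] sum 50, len 7
add 1: shortest ending here [12, 9, 8, 6, 8, 4, 3, 1] sum 51, len 8
add 2: shortest ending here [12, 9, 8, 6, 8, 4, 3, 1, 2] sum 53, len 9
add 8: shortest ending here [9, 8, 6, 8, 4, 3, 1, 2, 8] sum 49, len 9
Shortest qualifying length: 5.

5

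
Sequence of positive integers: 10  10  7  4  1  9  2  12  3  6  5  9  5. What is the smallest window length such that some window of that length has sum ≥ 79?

13

add 10: running sum 10 < 79
add 10: running sum 20 < 79
add 7: running sum 27 < 79
add 4: running sum 31 < 79
add 1: running sum 32 < 79
add 9: running sum 41 < 79
add 2: running sum 43 < 79
add 12: running sum 55 < 79
add 3: running sum 58 < 79
add 6: running sum 64 < 79
add 5: running sum 69 < 79
add 9: running sum 78 < 79
end 12: [10, 10, 7, 4, 1, 9, 2, 12, 3, 6, 5, 9, 5] sum 83, len 13
Shortest qualifying length: 13.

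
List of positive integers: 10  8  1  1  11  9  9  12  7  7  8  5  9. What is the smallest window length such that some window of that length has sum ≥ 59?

7

add 10: running sum 10 < 59
add 8: running sum 18 < 59
add 1: running sum 19 < 59
add 1: running sum 20 < 59
add 11: running sum 31 < 59
add 9: running sum 40 < 59
add 9: running sum 49 < 59
add 12: shortest ending here [10, 8, 1, 1, 11, 9, 9, 12] sum 61, len 8
add 7: shortest ending here [10, 8, 1, 1, 11, 9, 9, 12, 7] sum 68, len 9
add 7: shortest ending here [8, 1, 1, 11, 9, 9, 12, 7, 7] sum 65, len 9
add 8: shortest ending here [11, 9, 9, 12, 7, 7, 8] sum 63, len 7
add 5: shortest ending here [11, 9, 9, 12, 7, 7, 8, 5] sum 68, len 8
add 9: shortest ending here [9, 9, 12, 7, 7, 8, 5, 9] sum 66, len 8
Shortest qualifying length: 7.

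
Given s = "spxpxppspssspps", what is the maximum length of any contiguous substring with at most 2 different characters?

[s] 1 distinct, len 1
[s, p] 2 distinct, len 2
[p, x] 2 distinct, len 2
[p, x, p] 2 distinct, len 3
[p, x, p, x] 2 distinct, len 4
[p, x, p, x, p] 2 distinct, len 5
[p, x, p, x, p, p] 2 distinct, len 6
[p, p, s] 2 distinct, len 3
[p, p, s, p] 2 distinct, len 4
[p, p, s, p, s] 2 distinct, len 5
[p, p, s, p, s, s] 2 distinct, len 6
[p, p, s, p, s, s, s] 2 distinct, len 7
[p, p, s, p, s, s, s, p] 2 distinct, len 8
[p, p, s, p, s, s, s, p, p] 2 distinct, len 9
[p, p, s, p, s, s, s, p, p, s] 2 distinct, len 10
Longest length with ≤2 distinct: 10.

10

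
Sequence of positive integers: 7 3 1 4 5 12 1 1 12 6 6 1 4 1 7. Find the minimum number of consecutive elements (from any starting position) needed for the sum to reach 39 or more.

7

add 7: running sum 7 < 39
add 3: running sum 10 < 39
add 1: running sum 11 < 39
add 4: running sum 15 < 39
add 5: running sum 20 < 39
add 12: running sum 32 < 39
add 1: running sum 33 < 39
add 1: running sum 34 < 39
add 12: shortest ending here [3, 1, 4, 5, 12, 1, 1, 12] sum 39, len 8
add 6: shortest ending here [4, 5, 12, 1, 1, 12, 6] sum 41, len 7
add 6: shortest ending here [5, 12, 1, 1, 12, 6, 6] sum 43, len 7
add 1: shortest ending here [12, 1, 1, 12, 6, 6, 1] sum 39, len 7
add 4: shortest ending here [12, 1, 1, 12, 6, 6, 1, 4] sum 43, len 8
add 1: shortest ending here [12, 1, 1, 12, 6, 6, 1, 4, 1] sum 44, len 9
add 7: shortest ending here [1, 1, 12, 6, 6, 1, 4, 1, 7] sum 39, len 9
Shortest qualifying length: 7.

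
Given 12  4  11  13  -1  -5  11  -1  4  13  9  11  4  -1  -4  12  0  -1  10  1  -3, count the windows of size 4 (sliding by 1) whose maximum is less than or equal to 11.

[12, 4, 11, 13] → max 13
[4, 11, 13, -1] → max 13
[11, 13, -1, -5] → max 13
[13, -1, -5, 11] → max 13
[-1, -5, 11, -1] → max 11  ≤ 11 ✓
[-5, 11, -1, 4] → max 11  ≤ 11 ✓
[11, -1, 4, 13] → max 13
[-1, 4, 13, 9] → max 13
[4, 13, 9, 11] → max 13
[13, 9, 11, 4] → max 13
[9, 11, 4, -1] → max 11  ≤ 11 ✓
[11, 4, -1, -4] → max 11  ≤ 11 ✓
[4, -1, -4, 12] → max 12
[-1, -4, 12, 0] → max 12
[-4, 12, 0, -1] → max 12
[12, 0, -1, 10] → max 12
[0, -1, 10, 1] → max 10  ≤ 11 ✓
[-1, 10, 1, -3] → max 10  ≤ 11 ✓
6 windows satisfy the condition.

6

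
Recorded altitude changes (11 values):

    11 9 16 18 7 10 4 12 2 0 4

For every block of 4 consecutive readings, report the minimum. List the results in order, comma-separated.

Sliding a size-4 window across the 11 values:
(11, 9, 16, 18) → min 9
(9, 16, 18, 7) → min 7
(16, 18, 7, 10) → min 7
(18, 7, 10, 4) → min 4
(7, 10, 4, 12) → min 4
(10, 4, 12, 2) → min 2
(4, 12, 2, 0) → min 0
(12, 2, 0, 4) → min 0

9, 7, 7, 4, 4, 2, 0, 0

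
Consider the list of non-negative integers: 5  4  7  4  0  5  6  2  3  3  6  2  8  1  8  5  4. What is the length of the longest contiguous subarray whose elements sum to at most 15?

add 5: [5] sum 5, len 1
add 4: [5, 4] sum 9, len 2
add 7: [4, 7] sum 11, len 2
add 4: [4, 7, 4] sum 15, len 3
add 0: [4, 7, 4, 0] sum 15, len 4
add 5: [4, 0, 5] sum 9, len 3
add 6: [4, 0, 5, 6] sum 15, len 4
add 2: [0, 5, 6, 2] sum 13, len 4
add 3: [6, 2, 3] sum 11, len 3
add 3: [6, 2, 3, 3] sum 14, len 4
add 6: [2, 3, 3, 6] sum 14, len 4
add 2: [3, 3, 6, 2] sum 14, len 4
add 8: [2, 8] sum 10, len 2
add 1: [2, 8, 1] sum 11, len 3
add 8: [1, 8] sum 9, len 2
add 5: [1, 8, 5] sum 14, len 3
add 4: [5, 4] sum 9, len 2
Longest length seen: 4.

4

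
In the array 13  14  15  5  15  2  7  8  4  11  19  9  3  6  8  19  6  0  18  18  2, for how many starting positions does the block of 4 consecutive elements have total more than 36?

13 14 15 5 → sum 47  > 36 ✓
14 15 5 15 → sum 49  > 36 ✓
15 5 15 2 → sum 37  > 36 ✓
5 15 2 7 → sum 29
15 2 7 8 → sum 32
2 7 8 4 → sum 21
7 8 4 11 → sum 30
8 4 11 19 → sum 42  > 36 ✓
4 11 19 9 → sum 43  > 36 ✓
11 19 9 3 → sum 42  > 36 ✓
19 9 3 6 → sum 37  > 36 ✓
9 3 6 8 → sum 26
3 6 8 19 → sum 36
6 8 19 6 → sum 39  > 36 ✓
8 19 6 0 → sum 33
19 6 0 18 → sum 43  > 36 ✓
6 0 18 18 → sum 42  > 36 ✓
0 18 18 2 → sum 38  > 36 ✓
11 windows satisfy the condition.

11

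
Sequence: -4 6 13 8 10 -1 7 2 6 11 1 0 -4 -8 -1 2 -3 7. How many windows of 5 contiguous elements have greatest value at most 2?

3

(-4, 6, 13, 8, 10) → max 13
(6, 13, 8, 10, -1) → max 13
(13, 8, 10, -1, 7) → max 13
(8, 10, -1, 7, 2) → max 10
(10, -1, 7, 2, 6) → max 10
(-1, 7, 2, 6, 11) → max 11
(7, 2, 6, 11, 1) → max 11
(2, 6, 11, 1, 0) → max 11
(6, 11, 1, 0, -4) → max 11
(11, 1, 0, -4, -8) → max 11
(1, 0, -4, -8, -1) → max 1  ≤ 2 ✓
(0, -4, -8, -1, 2) → max 2  ≤ 2 ✓
(-4, -8, -1, 2, -3) → max 2  ≤ 2 ✓
(-8, -1, 2, -3, 7) → max 7
3 windows satisfy the condition.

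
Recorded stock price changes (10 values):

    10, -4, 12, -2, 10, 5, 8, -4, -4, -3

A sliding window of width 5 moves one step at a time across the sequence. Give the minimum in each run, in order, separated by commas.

-4, -4, -2, -4, -4, -4

Sliding a size-5 window across the 10 values:
[10, -4, 12, -2, 10] → min -4
[-4, 12, -2, 10, 5] → min -4
[12, -2, 10, 5, 8] → min -2
[-2, 10, 5, 8, -4] → min -4
[10, 5, 8, -4, -4] → min -4
[5, 8, -4, -4, -3] → min -4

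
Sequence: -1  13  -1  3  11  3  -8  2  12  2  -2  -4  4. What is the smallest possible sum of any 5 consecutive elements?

6

(-1, 13, -1, 3, 11) → sum 25
(13, -1, 3, 11, 3) → sum 29
(-1, 3, 11, 3, -8) → sum 8
(3, 11, 3, -8, 2) → sum 11
(11, 3, -8, 2, 12) → sum 20
(3, -8, 2, 12, 2) → sum 11
(-8, 2, 12, 2, -2) → sum 6
(2, 12, 2, -2, -4) → sum 10
(12, 2, -2, -4, 4) → sum 12
Smallest of these is 6.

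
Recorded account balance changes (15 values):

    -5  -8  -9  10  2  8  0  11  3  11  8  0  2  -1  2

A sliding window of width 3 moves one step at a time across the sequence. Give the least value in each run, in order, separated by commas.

-9, -9, -9, 2, 0, 0, 0, 3, 3, 0, 0, -1, -1

[-5, -8, -9] → min -9
[-8, -9, 10] → min -9
[-9, 10, 2] → min -9
[10, 2, 8] → min 2
[2, 8, 0] → min 0
[8, 0, 11] → min 0
[0, 11, 3] → min 0
[11, 3, 11] → min 3
[3, 11, 8] → min 3
[11, 8, 0] → min 0
[8, 0, 2] → min 0
[0, 2, -1] → min -1
[2, -1, 2] → min -1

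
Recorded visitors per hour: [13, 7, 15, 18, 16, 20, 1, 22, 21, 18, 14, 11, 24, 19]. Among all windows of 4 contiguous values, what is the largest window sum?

13 7 15 18 → sum 53
7 15 18 16 → sum 56
15 18 16 20 → sum 69
18 16 20 1 → sum 55
16 20 1 22 → sum 59
20 1 22 21 → sum 64
1 22 21 18 → sum 62
22 21 18 14 → sum 75
21 18 14 11 → sum 64
18 14 11 24 → sum 67
14 11 24 19 → sum 68
Largest of these is 75.

75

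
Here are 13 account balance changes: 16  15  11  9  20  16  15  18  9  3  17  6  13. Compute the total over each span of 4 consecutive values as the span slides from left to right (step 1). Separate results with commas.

51, 55, 56, 60, 69, 58, 45, 47, 35, 39

[16, 15, 11, 9] → sum 51
[15, 11, 9, 20] → sum 55
[11, 9, 20, 16] → sum 56
[9, 20, 16, 15] → sum 60
[20, 16, 15, 18] → sum 69
[16, 15, 18, 9] → sum 58
[15, 18, 9, 3] → sum 45
[18, 9, 3, 17] → sum 47
[9, 3, 17, 6] → sum 35
[3, 17, 6, 13] → sum 39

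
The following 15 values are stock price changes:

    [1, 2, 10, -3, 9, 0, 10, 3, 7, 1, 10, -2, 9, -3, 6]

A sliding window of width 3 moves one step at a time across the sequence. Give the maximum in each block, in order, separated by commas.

Sliding a size-3 window across the 15 values:
[1, 2, 10] → max 10
[2, 10, -3] → max 10
[10, -3, 9] → max 10
[-3, 9, 0] → max 9
[9, 0, 10] → max 10
[0, 10, 3] → max 10
[10, 3, 7] → max 10
[3, 7, 1] → max 7
[7, 1, 10] → max 10
[1, 10, -2] → max 10
[10, -2, 9] → max 10
[-2, 9, -3] → max 9
[9, -3, 6] → max 9

10, 10, 10, 9, 10, 10, 10, 7, 10, 10, 10, 9, 9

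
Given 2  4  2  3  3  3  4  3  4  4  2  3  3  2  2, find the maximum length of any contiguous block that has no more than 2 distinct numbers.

7

[2] 1 distinct, len 1
[2, 4] 2 distinct, len 2
[2, 4, 2] 2 distinct, len 3
[2, 3] 2 distinct, len 2
[2, 3, 3] 2 distinct, len 3
[2, 3, 3, 3] 2 distinct, len 4
[3, 3, 3, 4] 2 distinct, len 4
[3, 3, 3, 4, 3] 2 distinct, len 5
[3, 3, 3, 4, 3, 4] 2 distinct, len 6
[3, 3, 3, 4, 3, 4, 4] 2 distinct, len 7
[4, 4, 2] 2 distinct, len 3
[2, 3] 2 distinct, len 2
[2, 3, 3] 2 distinct, len 3
[2, 3, 3, 2] 2 distinct, len 4
[2, 3, 3, 2, 2] 2 distinct, len 5
Longest length with ≤2 distinct: 7.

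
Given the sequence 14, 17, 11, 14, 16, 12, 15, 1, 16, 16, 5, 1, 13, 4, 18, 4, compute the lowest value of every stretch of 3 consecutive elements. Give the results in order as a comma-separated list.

11, 11, 11, 12, 12, 1, 1, 1, 5, 1, 1, 1, 4, 4

Sliding a size-3 window across the 16 values:
[14, 17, 11] → min 11
[17, 11, 14] → min 11
[11, 14, 16] → min 11
[14, 16, 12] → min 12
[16, 12, 15] → min 12
[12, 15, 1] → min 1
[15, 1, 16] → min 1
[1, 16, 16] → min 1
[16, 16, 5] → min 5
[16, 5, 1] → min 1
[5, 1, 13] → min 1
[1, 13, 4] → min 1
[13, 4, 18] → min 4
[4, 18, 4] → min 4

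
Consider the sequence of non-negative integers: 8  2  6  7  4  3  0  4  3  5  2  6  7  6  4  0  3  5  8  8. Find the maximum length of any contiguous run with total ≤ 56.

14

Extend to the right; shrink from the left whenever the sum exceeds 56:
add 8: [8] sum 8, len 1
add 2: [8, 2] sum 10, len 2
add 6: [8, 2, 6] sum 16, len 3
add 7: [8, 2, 6, 7] sum 23, len 4
add 4: [8, 2, 6, 7, 4] sum 27, len 5
add 3: [8, 2, 6, 7, 4, 3] sum 30, len 6
add 0: [8, 2, 6, 7, 4, 3, 0] sum 30, len 7
add 4: [8, 2, 6, 7, 4, 3, 0, 4] sum 34, len 8
add 3: [8, 2, 6, 7, 4, 3, 0, 4, 3] sum 37, len 9
add 5: [8, 2, 6, 7, 4, 3, 0, 4, 3, 5] sum 42, len 10
add 2: [8, 2, 6, 7, 4, 3, 0, 4, 3, 5, 2] sum 44, len 11
add 6: [8, 2, 6, 7, 4, 3, 0, 4, 3, 5, 2, 6] sum 50, len 12
add 7: [2, 6, 7, 4, 3, 0, 4, 3, 5, 2, 6, 7] sum 49, len 12
add 6: [2, 6, 7, 4, 3, 0, 4, 3, 5, 2, 6, 7, 6] sum 55, len 13
add 4: [7, 4, 3, 0, 4, 3, 5, 2, 6, 7, 6, 4] sum 51, len 12
add 0: [7, 4, 3, 0, 4, 3, 5, 2, 6, 7, 6, 4, 0] sum 51, len 13
add 3: [7, 4, 3, 0, 4, 3, 5, 2, 6, 7, 6, 4, 0, 3] sum 54, len 14
add 5: [4, 3, 0, 4, 3, 5, 2, 6, 7, 6, 4, 0, 3, 5] sum 52, len 14
add 8: [3, 0, 4, 3, 5, 2, 6, 7, 6, 4, 0, 3, 5, 8] sum 56, len 14
add 8: [5, 2, 6, 7, 6, 4, 0, 3, 5, 8, 8] sum 54, len 11
Longest length seen: 14.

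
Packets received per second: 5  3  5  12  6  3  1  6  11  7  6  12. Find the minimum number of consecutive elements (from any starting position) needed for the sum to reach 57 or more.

add 5: running sum 5 < 57
add 3: running sum 8 < 57
add 5: running sum 13 < 57
add 12: running sum 25 < 57
add 6: running sum 31 < 57
add 3: running sum 34 < 57
add 1: running sum 35 < 57
add 6: running sum 41 < 57
add 11: running sum 52 < 57
end 9: [5, 3, 5, 12, 6, 3, 1, 6, 11, 7] sum 59, len 10
end 10: [5, 12, 6, 3, 1, 6, 11, 7, 6] sum 57, len 9
end 11: [12, 6, 3, 1, 6, 11, 7, 6, 12] sum 64, len 9
Shortest qualifying length: 9.

9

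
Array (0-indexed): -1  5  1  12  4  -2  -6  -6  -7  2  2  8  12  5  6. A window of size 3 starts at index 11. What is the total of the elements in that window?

Elements at indices 11..13: 8, 12, 5
sum(8, 12, 5) = 25

25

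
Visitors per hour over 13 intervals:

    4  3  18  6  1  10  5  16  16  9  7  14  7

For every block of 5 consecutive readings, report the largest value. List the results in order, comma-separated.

4 3 18 6 1 → max 18
3 18 6 1 10 → max 18
18 6 1 10 5 → max 18
6 1 10 5 16 → max 16
1 10 5 16 16 → max 16
10 5 16 16 9 → max 16
5 16 16 9 7 → max 16
16 16 9 7 14 → max 16
16 9 7 14 7 → max 16

18, 18, 18, 16, 16, 16, 16, 16, 16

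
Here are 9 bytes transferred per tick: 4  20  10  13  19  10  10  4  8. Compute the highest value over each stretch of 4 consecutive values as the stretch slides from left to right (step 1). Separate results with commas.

20, 20, 19, 19, 19, 10

4 20 10 13 → max 20
20 10 13 19 → max 20
10 13 19 10 → max 19
13 19 10 10 → max 19
19 10 10 4 → max 19
10 10 4 8 → max 10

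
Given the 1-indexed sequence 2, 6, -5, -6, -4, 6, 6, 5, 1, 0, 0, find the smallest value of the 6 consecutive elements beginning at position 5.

-4

Elements at indices 5..10: -4, 6, 6, 5, 1, 0
min(-4, 6, 6, 5, 1, 0) = -4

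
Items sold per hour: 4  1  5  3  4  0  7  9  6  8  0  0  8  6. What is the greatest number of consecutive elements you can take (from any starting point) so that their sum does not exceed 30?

Extend to the right; shrink from the left whenever the sum exceeds 30:
[4] sum 4 len 1
[4, 1] sum 5 len 2
[4, 1, 5] sum 10 len 3
[4, 1, 5, 3] sum 13 len 4
[4, 1, 5, 3, 4] sum 17 len 5
[4, 1, 5, 3, 4, 0] sum 17 len 6
[4, 1, 5, 3, 4, 0, 7] sum 24 len 7
[1, 5, 3, 4, 0, 7, 9] sum 29 len 7
[3, 4, 0, 7, 9, 6] sum 29 len 6
[0, 7, 9, 6, 8] sum 30 len 5
[0, 7, 9, 6, 8, 0] sum 30 len 6
[0, 7, 9, 6, 8, 0, 0] sum 30 len 7
[6, 8, 0, 0, 8] sum 22 len 5
[6, 8, 0, 0, 8, 6] sum 28 len 6
Longest length seen: 7.

7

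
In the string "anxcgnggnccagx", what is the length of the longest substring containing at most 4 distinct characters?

10

[a] 1 distinct, len 1
[a, n] 2 distinct, len 2
[a, n, x] 3 distinct, len 3
[a, n, x, c] 4 distinct, len 4
[n, x, c, g] 4 distinct, len 4
[n, x, c, g, n] 4 distinct, len 5
[n, x, c, g, n, g] 4 distinct, len 6
[n, x, c, g, n, g, g] 4 distinct, len 7
[n, x, c, g, n, g, g, n] 4 distinct, len 8
[n, x, c, g, n, g, g, n, c] 4 distinct, len 9
[n, x, c, g, n, g, g, n, c, c] 4 distinct, len 10
[c, g, n, g, g, n, c, c, a] 4 distinct, len 9
[c, g, n, g, g, n, c, c, a, g] 4 distinct, len 10
[c, c, a, g, x] 4 distinct, len 5
Longest length with ≤4 distinct: 10.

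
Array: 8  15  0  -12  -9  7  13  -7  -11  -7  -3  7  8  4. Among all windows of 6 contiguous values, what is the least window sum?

[8, 15, 0, -12, -9, 7] → sum 9
[15, 0, -12, -9, 7, 13] → sum 14
[0, -12, -9, 7, 13, -7] → sum -8
[-12, -9, 7, 13, -7, -11] → sum -19
[-9, 7, 13, -7, -11, -7] → sum -14
[7, 13, -7, -11, -7, -3] → sum -8
[13, -7, -11, -7, -3, 7] → sum -8
[-7, -11, -7, -3, 7, 8] → sum -13
[-11, -7, -3, 7, 8, 4] → sum -2
Least of these is -19.

-19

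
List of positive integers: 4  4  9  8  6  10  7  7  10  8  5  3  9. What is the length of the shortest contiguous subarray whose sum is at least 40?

5

Extend right; whenever the sum reaches 40, record the length and shrink from the left:
add 4: running sum 4 < 40
add 4: running sum 8 < 40
add 9: running sum 17 < 40
add 8: running sum 25 < 40
add 6: running sum 31 < 40
end 5: [4, 4, 9, 8, 6, 10] sum 41, len 6
end 6: [9, 8, 6, 10, 7] sum 40, len 5
end 7: [9, 8, 6, 10, 7, 7] sum 47, len 6
end 8: [6, 10, 7, 7, 10] sum 40, len 5
end 9: [10, 7, 7, 10, 8] sum 42, len 5
end 10: [10, 7, 7, 10, 8, 5] sum 47, len 6
end 11: [7, 7, 10, 8, 5, 3] sum 40, len 6
end 12: [7, 10, 8, 5, 3, 9] sum 42, len 6
Shortest qualifying length: 5.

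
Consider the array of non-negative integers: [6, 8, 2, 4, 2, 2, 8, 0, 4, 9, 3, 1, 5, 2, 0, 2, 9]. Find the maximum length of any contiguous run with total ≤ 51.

14

Extend to the right; shrink from the left whenever the sum exceeds 51:
[6] sum 6 len 1
[6, 8] sum 14 len 2
[6, 8, 2] sum 16 len 3
[6, 8, 2, 4] sum 20 len 4
[6, 8, 2, 4, 2] sum 22 len 5
[6, 8, 2, 4, 2, 2] sum 24 len 6
[6, 8, 2, 4, 2, 2, 8] sum 32 len 7
[6, 8, 2, 4, 2, 2, 8, 0] sum 32 len 8
[6, 8, 2, 4, 2, 2, 8, 0, 4] sum 36 len 9
[6, 8, 2, 4, 2, 2, 8, 0, 4, 9] sum 45 len 10
[6, 8, 2, 4, 2, 2, 8, 0, 4, 9, 3] sum 48 len 11
[6, 8, 2, 4, 2, 2, 8, 0, 4, 9, 3, 1] sum 49 len 12
[8, 2, 4, 2, 2, 8, 0, 4, 9, 3, 1, 5] sum 48 len 12
[8, 2, 4, 2, 2, 8, 0, 4, 9, 3, 1, 5, 2] sum 50 len 13
[8, 2, 4, 2, 2, 8, 0, 4, 9, 3, 1, 5, 2, 0] sum 50 len 14
[2, 4, 2, 2, 8, 0, 4, 9, 3, 1, 5, 2, 0, 2] sum 44 len 14
[4, 2, 2, 8, 0, 4, 9, 3, 1, 5, 2, 0, 2, 9] sum 51 len 14
Longest length seen: 14.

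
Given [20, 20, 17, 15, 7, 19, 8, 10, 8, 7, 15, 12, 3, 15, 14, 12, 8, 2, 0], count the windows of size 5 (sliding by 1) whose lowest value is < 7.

7

[20, 20, 17, 15, 7] → min 7
[20, 17, 15, 7, 19] → min 7
[17, 15, 7, 19, 8] → min 7
[15, 7, 19, 8, 10] → min 7
[7, 19, 8, 10, 8] → min 7
[19, 8, 10, 8, 7] → min 7
[8, 10, 8, 7, 15] → min 7
[10, 8, 7, 15, 12] → min 7
[8, 7, 15, 12, 3] → min 3  < 7 ✓
[7, 15, 12, 3, 15] → min 3  < 7 ✓
[15, 12, 3, 15, 14] → min 3  < 7 ✓
[12, 3, 15, 14, 12] → min 3  < 7 ✓
[3, 15, 14, 12, 8] → min 3  < 7 ✓
[15, 14, 12, 8, 2] → min 2  < 7 ✓
[14, 12, 8, 2, 0] → min 0  < 7 ✓
7 windows satisfy the condition.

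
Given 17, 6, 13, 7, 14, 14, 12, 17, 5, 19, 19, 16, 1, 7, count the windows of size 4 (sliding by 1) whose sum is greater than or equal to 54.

4

[17, 6, 13, 7] → sum 43
[6, 13, 7, 14] → sum 40
[13, 7, 14, 14] → sum 48
[7, 14, 14, 12] → sum 47
[14, 14, 12, 17] → sum 57  ≥ 54 ✓
[14, 12, 17, 5] → sum 48
[12, 17, 5, 19] → sum 53
[17, 5, 19, 19] → sum 60  ≥ 54 ✓
[5, 19, 19, 16] → sum 59  ≥ 54 ✓
[19, 19, 16, 1] → sum 55  ≥ 54 ✓
[19, 16, 1, 7] → sum 43
4 windows satisfy the condition.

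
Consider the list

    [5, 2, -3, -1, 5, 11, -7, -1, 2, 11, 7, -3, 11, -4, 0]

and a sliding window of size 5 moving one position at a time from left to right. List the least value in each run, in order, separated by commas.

5 2 -3 -1 5 → min -3
2 -3 -1 5 11 → min -3
-3 -1 5 11 -7 → min -7
-1 5 11 -7 -1 → min -7
5 11 -7 -1 2 → min -7
11 -7 -1 2 11 → min -7
-7 -1 2 11 7 → min -7
-1 2 11 7 -3 → min -3
2 11 7 -3 11 → min -3
11 7 -3 11 -4 → min -4
7 -3 11 -4 0 → min -4

-3, -3, -7, -7, -7, -7, -7, -3, -3, -4, -4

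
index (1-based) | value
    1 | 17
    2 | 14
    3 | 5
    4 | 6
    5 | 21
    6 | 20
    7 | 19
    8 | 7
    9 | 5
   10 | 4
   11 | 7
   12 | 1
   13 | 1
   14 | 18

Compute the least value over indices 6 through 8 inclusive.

7

Elements at indices 6..8: 20, 19, 7
min(20, 19, 7) = 7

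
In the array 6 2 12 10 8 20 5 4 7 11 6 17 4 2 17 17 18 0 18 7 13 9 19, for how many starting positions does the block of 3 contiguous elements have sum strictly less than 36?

(6, 2, 12) → sum 20  < 36 ✓
(2, 12, 10) → sum 24  < 36 ✓
(12, 10, 8) → sum 30  < 36 ✓
(10, 8, 20) → sum 38
(8, 20, 5) → sum 33  < 36 ✓
(20, 5, 4) → sum 29  < 36 ✓
(5, 4, 7) → sum 16  < 36 ✓
(4, 7, 11) → sum 22  < 36 ✓
(7, 11, 6) → sum 24  < 36 ✓
(11, 6, 17) → sum 34  < 36 ✓
(6, 17, 4) → sum 27  < 36 ✓
(17, 4, 2) → sum 23  < 36 ✓
(4, 2, 17) → sum 23  < 36 ✓
(2, 17, 17) → sum 36
(17, 17, 18) → sum 52
(17, 18, 0) → sum 35  < 36 ✓
(18, 0, 18) → sum 36
(0, 18, 7) → sum 25  < 36 ✓
(18, 7, 13) → sum 38
(7, 13, 9) → sum 29  < 36 ✓
(13, 9, 19) → sum 41
15 windows satisfy the condition.

15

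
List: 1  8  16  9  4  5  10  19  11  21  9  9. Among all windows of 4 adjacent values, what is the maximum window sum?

(1, 8, 16, 9) → sum 34
(8, 16, 9, 4) → sum 37
(16, 9, 4, 5) → sum 34
(9, 4, 5, 10) → sum 28
(4, 5, 10, 19) → sum 38
(5, 10, 19, 11) → sum 45
(10, 19, 11, 21) → sum 61
(19, 11, 21, 9) → sum 60
(11, 21, 9, 9) → sum 50
Maximum of these is 61.

61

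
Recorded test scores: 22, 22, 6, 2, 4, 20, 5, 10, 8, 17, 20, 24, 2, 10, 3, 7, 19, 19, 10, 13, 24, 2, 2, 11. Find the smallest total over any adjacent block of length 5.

(22, 22, 6, 2, 4) → sum 56
(22, 6, 2, 4, 20) → sum 54
(6, 2, 4, 20, 5) → sum 37
(2, 4, 20, 5, 10) → sum 41
(4, 20, 5, 10, 8) → sum 47
(20, 5, 10, 8, 17) → sum 60
(5, 10, 8, 17, 20) → sum 60
(10, 8, 17, 20, 24) → sum 79
(8, 17, 20, 24, 2) → sum 71
(17, 20, 24, 2, 10) → sum 73
(20, 24, 2, 10, 3) → sum 59
(24, 2, 10, 3, 7) → sum 46
(2, 10, 3, 7, 19) → sum 41
(10, 3, 7, 19, 19) → sum 58
(3, 7, 19, 19, 10) → sum 58
(7, 19, 19, 10, 13) → sum 68
(19, 19, 10, 13, 24) → sum 85
(19, 10, 13, 24, 2) → sum 68
(10, 13, 24, 2, 2) → sum 51
(13, 24, 2, 2, 11) → sum 52
Smallest of these is 37.

37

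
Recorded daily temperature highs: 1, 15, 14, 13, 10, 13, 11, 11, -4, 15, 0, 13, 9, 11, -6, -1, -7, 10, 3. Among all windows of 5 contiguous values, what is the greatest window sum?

65

(1, 15, 14, 13, 10) → sum 53
(15, 14, 13, 10, 13) → sum 65
(14, 13, 10, 13, 11) → sum 61
(13, 10, 13, 11, 11) → sum 58
(10, 13, 11, 11, -4) → sum 41
(13, 11, 11, -4, 15) → sum 46
(11, 11, -4, 15, 0) → sum 33
(11, -4, 15, 0, 13) → sum 35
(-4, 15, 0, 13, 9) → sum 33
(15, 0, 13, 9, 11) → sum 48
(0, 13, 9, 11, -6) → sum 27
(13, 9, 11, -6, -1) → sum 26
(9, 11, -6, -1, -7) → sum 6
(11, -6, -1, -7, 10) → sum 7
(-6, -1, -7, 10, 3) → sum -1
Greatest of these is 65.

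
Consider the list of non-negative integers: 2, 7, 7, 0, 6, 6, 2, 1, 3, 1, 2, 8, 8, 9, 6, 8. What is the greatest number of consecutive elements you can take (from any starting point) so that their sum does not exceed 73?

→ 2: sum 2, len 1
→ 7: sum 9, len 2
→ 7: sum 16, len 3
→ 0: sum 16, len 4
→ 6: sum 22, len 5
→ 6: sum 28, len 6
→ 2: sum 30, len 7
→ 1: sum 31, len 8
→ 3: sum 34, len 9
→ 1: sum 35, len 10
→ 2: sum 37, len 11
→ 8: sum 45, len 12
→ 8: sum 53, len 13
→ 9: sum 62, len 14
→ 6: sum 68, len 15
→ 8 (dropped 2, 7): sum 67, len 14
Longest length seen: 15.

15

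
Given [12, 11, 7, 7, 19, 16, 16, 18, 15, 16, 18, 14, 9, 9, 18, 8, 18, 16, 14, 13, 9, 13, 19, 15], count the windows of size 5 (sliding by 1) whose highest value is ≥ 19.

12 11 7 7 19 → max 19  ≥ 19 ✓
11 7 7 19 16 → max 19  ≥ 19 ✓
7 7 19 16 16 → max 19  ≥ 19 ✓
7 19 16 16 18 → max 19  ≥ 19 ✓
19 16 16 18 15 → max 19  ≥ 19 ✓
16 16 18 15 16 → max 18
16 18 15 16 18 → max 18
18 15 16 18 14 → max 18
15 16 18 14 9 → max 18
16 18 14 9 9 → max 18
18 14 9 9 18 → max 18
14 9 9 18 8 → max 18
9 9 18 8 18 → max 18
9 18 8 18 16 → max 18
18 8 18 16 14 → max 18
8 18 16 14 13 → max 18
18 16 14 13 9 → max 18
16 14 13 9 13 → max 16
14 13 9 13 19 → max 19  ≥ 19 ✓
13 9 13 19 15 → max 19  ≥ 19 ✓
7 windows satisfy the condition.

7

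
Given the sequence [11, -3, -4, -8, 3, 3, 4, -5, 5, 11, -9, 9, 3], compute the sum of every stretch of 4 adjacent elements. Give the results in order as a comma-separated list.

(11, -3, -4, -8) → sum -4
(-3, -4, -8, 3) → sum -12
(-4, -8, 3, 3) → sum -6
(-8, 3, 3, 4) → sum 2
(3, 3, 4, -5) → sum 5
(3, 4, -5, 5) → sum 7
(4, -5, 5, 11) → sum 15
(-5, 5, 11, -9) → sum 2
(5, 11, -9, 9) → sum 16
(11, -9, 9, 3) → sum 14

-4, -12, -6, 2, 5, 7, 15, 2, 16, 14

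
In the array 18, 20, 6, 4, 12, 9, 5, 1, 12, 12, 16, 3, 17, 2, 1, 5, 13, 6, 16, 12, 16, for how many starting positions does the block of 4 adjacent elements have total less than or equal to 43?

14

18 20 6 4 → sum 48
20 6 4 12 → sum 42  ≤ 43 ✓
6 4 12 9 → sum 31  ≤ 43 ✓
4 12 9 5 → sum 30  ≤ 43 ✓
12 9 5 1 → sum 27  ≤ 43 ✓
9 5 1 12 → sum 27  ≤ 43 ✓
5 1 12 12 → sum 30  ≤ 43 ✓
1 12 12 16 → sum 41  ≤ 43 ✓
12 12 16 3 → sum 43  ≤ 43 ✓
12 16 3 17 → sum 48
16 3 17 2 → sum 38  ≤ 43 ✓
3 17 2 1 → sum 23  ≤ 43 ✓
17 2 1 5 → sum 25  ≤ 43 ✓
2 1 5 13 → sum 21  ≤ 43 ✓
1 5 13 6 → sum 25  ≤ 43 ✓
5 13 6 16 → sum 40  ≤ 43 ✓
13 6 16 12 → sum 47
6 16 12 16 → sum 50
14 windows satisfy the condition.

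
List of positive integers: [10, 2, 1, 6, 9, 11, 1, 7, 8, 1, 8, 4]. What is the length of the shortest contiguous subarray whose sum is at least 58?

11

add 10: running sum 10 < 58
add 2: running sum 12 < 58
add 1: running sum 13 < 58
add 6: running sum 19 < 58
add 9: running sum 28 < 58
add 11: running sum 39 < 58
add 1: running sum 40 < 58
add 7: running sum 47 < 58
add 8: running sum 55 < 58
add 1: running sum 56 < 58
add 8: shortest ending here [10, 2, 1, 6, 9, 11, 1, 7, 8, 1, 8] sum 64, len 11
add 4: shortest ending here [2, 1, 6, 9, 11, 1, 7, 8, 1, 8, 4] sum 58, len 11
Shortest qualifying length: 11.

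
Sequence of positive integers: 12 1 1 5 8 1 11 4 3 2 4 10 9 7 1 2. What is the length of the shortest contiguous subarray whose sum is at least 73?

14

Extend right; whenever the sum reaches 73, record the length and shrink from the left:
add 12: running sum 12 < 73
add 1: running sum 13 < 73
add 1: running sum 14 < 73
add 5: running sum 19 < 73
add 8: running sum 27 < 73
add 1: running sum 28 < 73
add 11: running sum 39 < 73
add 4: running sum 43 < 73
add 3: running sum 46 < 73
add 2: running sum 48 < 73
add 4: running sum 52 < 73
add 10: running sum 62 < 73
add 9: running sum 71 < 73
end 13: [12, 1, 1, 5, 8, 1, 11, 4, 3, 2, 4, 10, 9, 7] sum 78, len 14
end 14: [12, 1, 1, 5, 8, 1, 11, 4, 3, 2, 4, 10, 9, 7, 1] sum 79, len 15
end 15: [12, 1, 1, 5, 8, 1, 11, 4, 3, 2, 4, 10, 9, 7, 1, 2] sum 81, len 16
Shortest qualifying length: 14.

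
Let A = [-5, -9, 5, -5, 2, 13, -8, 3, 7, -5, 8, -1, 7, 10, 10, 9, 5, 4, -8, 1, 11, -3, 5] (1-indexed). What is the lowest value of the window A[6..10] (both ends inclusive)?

-8

Elements at indices 6..10: 13, -8, 3, 7, -5
min(13, -8, 3, 7, -5) = -8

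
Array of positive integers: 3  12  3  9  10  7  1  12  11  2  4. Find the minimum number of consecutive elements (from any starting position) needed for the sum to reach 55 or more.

8

add 3: running sum 3 < 55
add 12: running sum 15 < 55
add 3: running sum 18 < 55
add 9: running sum 27 < 55
add 10: running sum 37 < 55
add 7: running sum 44 < 55
add 1: running sum 45 < 55
add 12: shortest ending here [3, 12, 3, 9, 10, 7, 1, 12] sum 57, len 8
add 11: shortest ending here [12, 3, 9, 10, 7, 1, 12, 11] sum 65, len 8
add 2: shortest ending here [3, 9, 10, 7, 1, 12, 11, 2] sum 55, len 8
add 4: shortest ending here [9, 10, 7, 1, 12, 11, 2, 4] sum 56, len 8
Shortest qualifying length: 8.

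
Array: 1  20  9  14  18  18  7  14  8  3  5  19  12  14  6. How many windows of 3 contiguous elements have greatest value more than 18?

1 20 9 → max 20  > 18 ✓
20 9 14 → max 20  > 18 ✓
9 14 18 → max 18
14 18 18 → max 18
18 18 7 → max 18
18 7 14 → max 18
7 14 8 → max 14
14 8 3 → max 14
8 3 5 → max 8
3 5 19 → max 19  > 18 ✓
5 19 12 → max 19  > 18 ✓
19 12 14 → max 19  > 18 ✓
12 14 6 → max 14
5 windows satisfy the condition.

5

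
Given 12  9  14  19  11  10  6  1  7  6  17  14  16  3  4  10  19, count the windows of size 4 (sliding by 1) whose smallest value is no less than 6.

(12, 9, 14, 19) → min 9  ≥ 6 ✓
(9, 14, 19, 11) → min 9  ≥ 6 ✓
(14, 19, 11, 10) → min 10  ≥ 6 ✓
(19, 11, 10, 6) → min 6  ≥ 6 ✓
(11, 10, 6, 1) → min 1
(10, 6, 1, 7) → min 1
(6, 1, 7, 6) → min 1
(1, 7, 6, 17) → min 1
(7, 6, 17, 14) → min 6  ≥ 6 ✓
(6, 17, 14, 16) → min 6  ≥ 6 ✓
(17, 14, 16, 3) → min 3
(14, 16, 3, 4) → min 3
(16, 3, 4, 10) → min 3
(3, 4, 10, 19) → min 3
6 windows satisfy the condition.

6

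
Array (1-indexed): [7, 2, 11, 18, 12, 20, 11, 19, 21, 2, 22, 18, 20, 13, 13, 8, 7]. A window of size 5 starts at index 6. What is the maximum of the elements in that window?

Elements at indices 6..10: 20, 11, 19, 21, 2
max(20, 11, 19, 21, 2) = 21

21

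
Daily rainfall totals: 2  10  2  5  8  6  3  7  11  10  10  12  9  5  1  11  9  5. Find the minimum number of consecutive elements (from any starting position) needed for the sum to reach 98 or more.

13

add 2: running sum 2 < 98
add 10: running sum 12 < 98
add 2: running sum 14 < 98
add 5: running sum 19 < 98
add 8: running sum 27 < 98
add 6: running sum 33 < 98
add 3: running sum 36 < 98
add 7: running sum 43 < 98
add 11: running sum 54 < 98
add 10: running sum 64 < 98
add 10: running sum 74 < 98
add 12: running sum 86 < 98
add 9: running sum 95 < 98
end 13: [10, 2, 5, 8, 6, 3, 7, 11, 10, 10, 12, 9, 5] sum 98, len 13
end 14: [10, 2, 5, 8, 6, 3, 7, 11, 10, 10, 12, 9, 5, 1] sum 99, len 14
end 15: [5, 8, 6, 3, 7, 11, 10, 10, 12, 9, 5, 1, 11] sum 98, len 13
end 16: [8, 6, 3, 7, 11, 10, 10, 12, 9, 5, 1, 11, 9] sum 102, len 13
end 17: [6, 3, 7, 11, 10, 10, 12, 9, 5, 1, 11, 9, 5] sum 99, len 13
Shortest qualifying length: 13.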